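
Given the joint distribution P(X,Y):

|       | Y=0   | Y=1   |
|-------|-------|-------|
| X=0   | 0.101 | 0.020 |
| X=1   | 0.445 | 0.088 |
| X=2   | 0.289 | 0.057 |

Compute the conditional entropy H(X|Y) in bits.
1.3823 bits

H(X|Y) = H(X,Y) - H(Y)

H(X,Y) = -Σ_{x,y} P(x,y) log₂ P(x,y). Per-cell terms -P(x,y)·log₂P(x,y):
  X=0: 0.33406, 0.11288
  X=1: 0.51981, 0.30856
  X=2: 0.51756, 0.23557
Sum of the 6 terms: H(X,Y) = 2.0284 bits

Marginal of Y (column sums):
  P(Y=0) = 0.101 + 0.445 + 0.289 = 0.835
  P(Y=1) = 0.020 + 0.088 + 0.057 = 0.165
H(Y) = -[0.835·log₂(0.835) + 0.165·log₂(0.165)]
  = 0.21723 + 0.42891 = 0.6461 bits

H(X|Y) = H(X,Y) - H(Y) = 2.0284 - 0.6461 = 1.3823 bits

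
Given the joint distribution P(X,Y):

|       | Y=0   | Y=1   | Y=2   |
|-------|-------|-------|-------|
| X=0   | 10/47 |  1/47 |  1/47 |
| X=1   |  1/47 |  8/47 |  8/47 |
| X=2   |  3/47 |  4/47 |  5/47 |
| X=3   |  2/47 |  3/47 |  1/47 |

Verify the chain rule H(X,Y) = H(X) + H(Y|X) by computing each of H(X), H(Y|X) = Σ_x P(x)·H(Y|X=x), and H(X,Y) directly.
H(X) = 1.9155 bits, H(Y|X) = 1.2489 bits, H(X,Y) = 3.1644 bits

Marginal of X (row sums):
  P(X=0) = 10/47 + 1/47 + 1/47 = 12/47
  P(X=1) = 1/47 + 8/47 + 8/47 = 17/47
  P(X=2) = 3/47 + 4/47 + 5/47 = 12/47
  P(X=3) = 2/47 + 3/47 + 1/47 = 6/47
H(X) = -[(12/47)·log₂(12/47) + (17/47)·log₂(17/47) + (12/47)·log₂(12/47) + (6/47)·log₂(6/47)]
  = 0.50288 + 0.53066 + 0.50288 + 0.37910 = 1.9155 bits

H(Y|X) = Σ_x P(x)·H(Y|X=x):
  X=0: P(X=0) = 12/47, P(Y|X=0) = (5/6, 1/12, 1/12) → H(Y|X=0) = 0.81669
  X=1: P(X=1) = 17/47, P(Y|X=1) = (1/17, 8/17, 8/17) → H(Y|X=1) = 1.26393
  X=2: P(X=2) = 12/47, P(Y|X=2) = (1/4, 1/3, 5/12) → H(Y|X=2) = 1.55459
  X=3: P(X=3) = 6/47, P(Y|X=3) = (1/3, 1/2, 1/6) → H(Y|X=3) = 1.45915
H(Y|X) = (12/47)·0.81669 + (17/47)·1.26393 + (12/47)·1.55459 + (6/47)·1.45915 = 1.2489 bits

H(X,Y) = -Σ_{x,y} P(x,y) log₂ P(x,y). Per-cell terms -P(x,y)·log₂P(x,y):
  X=0: 0.47503, 0.11818, 0.11818
  X=1: 0.11818, 0.43482, 0.43482
  X=2: 0.25338, 0.30252, 0.34390
  X=3: 0.19381, 0.25338, 0.11818
Sum of the 12 terms: H(X,Y) = 3.1644 bits

Chain rule check:
  H(X) + H(Y|X) = 1.9155 + 1.2489 = 3.1644 bits
  H(X,Y) = 3.1644 bits
✓ Chain rule verified.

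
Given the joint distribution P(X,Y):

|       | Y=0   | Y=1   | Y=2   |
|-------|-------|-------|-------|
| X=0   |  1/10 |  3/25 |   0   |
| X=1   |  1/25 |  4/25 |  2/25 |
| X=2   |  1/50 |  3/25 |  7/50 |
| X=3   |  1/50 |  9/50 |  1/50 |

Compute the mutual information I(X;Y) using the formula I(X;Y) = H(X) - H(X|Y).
0.2372 bits

I(X;Y) = H(X) - H(X|Y)

Marginal of X (row sums):
  P(X=0) = 1/10 + 3/25 + 0 = 11/50
  P(X=1) = 1/25 + 4/25 + 2/25 = 7/25
  P(X=2) = 1/50 + 3/25 + 7/50 = 7/25
  P(X=3) = 1/50 + 9/50 + 1/50 = 11/50
H(X) = -[(11/50)·log₂(11/50) + (7/25)·log₂(7/25) + (7/25)·log₂(7/25) + (11/50)·log₂(11/50)]
  = 0.480573 + 0.514220 + 0.514220 + 0.480573 = 1.98959 bits

Marginal of Y (column sums):
  P(Y=0) = 1/10 + 1/25 + 1/50 + 1/50 = 9/50
  P(Y=1) = 3/25 + 4/25 + 3/25 + 9/50 = 29/50
  P(Y=2) = 0 + 2/25 + 7/50 + 1/50 = 6/25
H(X|Y) = Σ_y P(y)·H(X|Y=y):
  Y=0: P(Y=0) = 9/50, P(X|Y=0) = (5/9, 2/9, 1/9, 1/9) → H(X|Y=0) = 1.657743
  Y=1: P(Y=1) = 29/50, P(X|Y=1) = (6/29, 8/29, 6/29, 9/29) → H(X|Y=1) = 1.976985
  Y=2: P(Y=2) = 6/25, P(X|Y=2) = (0, 1/3, 7/12, 1/12) → H(X|Y=2) = 1.280672
H(X|Y) = (9/50)·1.657743 + (29/50)·1.976985 + (6/25)·1.280672 = 1.75241 bits

I(X;Y) = H(X) - H(X|Y) = 1.98959 - 1.75241 = 0.2372 bits

Cross-check via I(X;Y) = H(X) + H(Y) - H(X,Y): computing H(Y) from the column sums and H(X,Y) from the 12 cells in the same way gives H(Y) = 1.39525 bits and H(X,Y) = 3.14766 bits, so
I(X;Y) = 1.98959 + 1.39525 - 3.14766 = 0.2372 bits ✓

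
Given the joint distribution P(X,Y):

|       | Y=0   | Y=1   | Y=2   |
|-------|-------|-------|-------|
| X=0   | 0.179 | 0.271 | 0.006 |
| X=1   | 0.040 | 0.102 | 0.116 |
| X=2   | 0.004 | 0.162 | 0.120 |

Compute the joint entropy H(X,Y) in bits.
2.7055 bits

H(X,Y) = -Σ_{x,y} P(x,y) log₂ P(x,y). Per-cell terms -P(x,y)·log₂P(x,y):
  X=0: 0.44427, 0.51047, 0.04428
  X=1: 0.18575, 0.33592, 0.36051
  X=2: 0.03186, 0.42540, 0.36707
Sum of the 9 terms: H(X,Y) = 2.7055 bits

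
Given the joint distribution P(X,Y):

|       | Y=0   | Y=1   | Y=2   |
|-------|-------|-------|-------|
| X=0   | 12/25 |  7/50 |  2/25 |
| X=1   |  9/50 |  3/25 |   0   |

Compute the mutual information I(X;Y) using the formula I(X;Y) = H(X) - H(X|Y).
0.0645 bits

I(X;Y) = H(X) - H(X|Y)

Marginal of X (row sums):
  P(X=0) = 12/25 + 7/50 + 2/25 = 7/10
  P(X=1) = 9/50 + 3/25 + 0 = 3/10
H(X) = -[(7/10)·log₂(7/10) + (3/10)·log₂(3/10)]
  = 0.36020 + 0.52109 = 0.88129 bits

Marginal of Y (column sums):
  P(Y=0) = 12/25 + 9/50 = 33/50
  P(Y=1) = 7/50 + 3/25 = 13/50
  P(Y=2) = 2/25 + 0 = 2/25
H(X|Y) = Σ_y P(y)·H(X|Y=y):
  Y=0: P(Y=0) = 33/50, P(X|Y=0) = (8/11, 3/11) → H(X|Y=0) = 0.84535
  Y=1: P(Y=1) = 13/50, P(X|Y=1) = (7/13, 6/13) → H(X|Y=1) = 0.99573
  Y=2: P(Y=2) = 2/25, P(X|Y=2) = (1, 0) → H(X|Y=2) = 0.00000
H(X|Y) = (33/50)·0.84535 + (13/50)·0.99573 + (2/25)·0.00000 = 0.81682 bits

I(X;Y) = H(X) - H(X|Y) = 0.88129 - 0.81682 = 0.0645 bits

Cross-check via I(X;Y) = H(X) + H(Y) - H(X,Y): computing H(Y) from the column sums and H(X,Y) from the 6 cells in the same way gives H(Y) = 1.19244 bits and H(X,Y) = 2.00926 bits, so
I(X;Y) = 0.88129 + 1.19244 - 2.00926 = 0.0645 bits ✓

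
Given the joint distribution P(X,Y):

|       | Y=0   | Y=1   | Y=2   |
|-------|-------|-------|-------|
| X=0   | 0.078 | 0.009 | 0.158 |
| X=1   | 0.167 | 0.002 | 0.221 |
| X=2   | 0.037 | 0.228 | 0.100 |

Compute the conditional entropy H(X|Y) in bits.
1.1766 bits

H(X|Y) = H(X,Y) - H(Y)

H(X,Y) = -Σ_{x,y} P(x,y) log₂ P(x,y). Per-cell terms -P(x,y)·log₂P(x,y):
  X=0: 0.2871, 0.0612, 0.4206
  X=1: 0.4312, 0.0179, 0.4813
  X=2: 0.1760, 0.4863, 0.3322
Sum of the 9 terms: H(X,Y) = 2.6938 bits

Marginal of Y (column sums):
  P(Y=0) = 0.078 + 0.167 + 0.037 = 0.282
  P(Y=1) = 0.009 + 0.002 + 0.228 = 0.239
  P(Y=2) = 0.158 + 0.221 + 0.100 = 0.479
H(Y) = -[0.282·log₂(0.282) + 0.239·log₂(0.239) + 0.479·log₂(0.479)]
  = 0.5150 + 0.4935 + 0.5087 = 1.5172 bits

H(X|Y) = H(X,Y) - H(Y) = 2.6938 - 1.5172 = 1.1766 bits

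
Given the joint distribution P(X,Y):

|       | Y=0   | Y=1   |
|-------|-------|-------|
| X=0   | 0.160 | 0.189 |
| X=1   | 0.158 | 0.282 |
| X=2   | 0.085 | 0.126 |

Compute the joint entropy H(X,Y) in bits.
2.4917 bits

H(X,Y) = -Σ_{x,y} P(x,y) log₂ P(x,y). Per-cell terms -P(x,y)·log₂P(x,y):
  X=0: 0.42302, 0.45427
  X=1: 0.42060, 0.51500
  X=2: 0.30229, 0.37655
Sum of the 6 terms: H(X,Y) = 2.4917 bits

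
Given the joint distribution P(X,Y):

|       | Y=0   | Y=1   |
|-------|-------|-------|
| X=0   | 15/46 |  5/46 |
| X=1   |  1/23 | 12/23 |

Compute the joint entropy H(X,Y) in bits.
1.5616 bits

H(X,Y) = -Σ_{x,y} P(x,y) log₂ P(x,y). Per-cell terms -P(x,y)·log₂P(x,y):
  X=0: 0.5272, 0.3480
  X=1: 0.1967, 0.4897
Sum of the 4 terms: H(X,Y) = 1.5616 bits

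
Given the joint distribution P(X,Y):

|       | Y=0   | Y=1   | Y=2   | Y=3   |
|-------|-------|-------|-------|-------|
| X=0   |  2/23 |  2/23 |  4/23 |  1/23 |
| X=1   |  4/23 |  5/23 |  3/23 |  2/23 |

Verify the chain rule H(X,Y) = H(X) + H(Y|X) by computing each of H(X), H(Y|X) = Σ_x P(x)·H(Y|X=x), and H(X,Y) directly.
H(X) = 0.9656 bits, H(Y|X) = 1.8899 bits, H(X,Y) = 2.8555 bits

Marginal of X (row sums):
  P(X=0) = 2/23 + 2/23 + 4/23 + 1/23 = 9/23
  P(X=1) = 4/23 + 5/23 + 3/23 + 2/23 = 14/23
H(X) = -[(9/23)·log₂(9/23) + (14/23)·log₂(14/23)]
  = 0.529684 + 0.435952 = 0.9656 bits

H(Y|X) = Σ_x P(x)·H(Y|X=x):
  X=0: P(X=0) = 9/23, P(Y|X=0) = (2/9, 2/9, 4/9, 1/9) → H(Y|X=0) = 1.836592
  X=1: P(X=1) = 14/23, P(Y|X=1) = (2/7, 5/14, 3/14, 1/7) → H(Y|X=1) = 1.924174
H(Y|X) = (9/23)·1.836592 + (14/23)·1.924174 = 1.8899 bits

H(X,Y) = -Σ_{x,y} P(x,y) log₂ P(x,y). Per-cell terms -P(x,y)·log₂P(x,y):
  X=0: 0.306397, 0.306397, 0.438880, 0.196677
  X=1: 0.438880, 0.478616, 0.383296, 0.306397
Sum of the 8 terms: H(X,Y) = 2.8555 bits

Chain rule check:
  H(X) + H(Y|X) = 0.9656 + 1.8899 = 2.8555 bits
  H(X,Y) = 2.8555 bits
✓ Chain rule verified.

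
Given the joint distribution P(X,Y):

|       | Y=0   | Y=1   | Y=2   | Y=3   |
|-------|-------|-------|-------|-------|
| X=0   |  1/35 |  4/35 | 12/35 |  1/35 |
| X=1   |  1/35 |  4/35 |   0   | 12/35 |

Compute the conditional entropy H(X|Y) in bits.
0.4310 bits

H(X|Y) = H(X,Y) - H(Y)

H(X,Y) = -Σ_{x,y} P(x,y) log₂ P(x,y). Per-cell terms -P(x,y)·log₂P(x,y):
  X=0: 0.146551, 0.357632, 0.529481, 0.146551
  X=1: 0.146551, 0.357632, 0.000000, 0.529481
  (cells with P = 0 contribute 0)
Sum of the 8 terms: H(X,Y) = 2.21388 bits

Marginal of Y (column sums):
  P(Y=0) = 1/35 + 1/35 = 2/35
  P(Y=1) = 4/35 + 4/35 = 8/35
  P(Y=2) = 12/35 + 0 = 12/35
  P(Y=3) = 1/35 + 12/35 = 13/35
H(Y) = -[(2/35)·log₂(2/35) + (8/35)·log₂(8/35) + (12/35)·log₂(12/35) + (13/35)·log₂(13/35)]
  = 0.235959 + 0.486693 + 0.529481 + 0.530713 = 1.78285 bits

H(X|Y) = H(X,Y) - H(Y) = 2.21388 - 1.78285 = 0.4310 bits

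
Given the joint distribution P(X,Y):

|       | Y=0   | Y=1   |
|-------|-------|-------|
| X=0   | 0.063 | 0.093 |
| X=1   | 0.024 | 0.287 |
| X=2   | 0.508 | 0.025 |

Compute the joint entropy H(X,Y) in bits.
1.8454 bits

H(X,Y) = -Σ_{x,y} P(x,y) log₂ P(x,y). Per-cell terms -P(x,y)·log₂P(x,y):
  X=0: 0.2513, 0.3187
  X=1: 0.1291, 0.5169
  X=2: 0.4964, 0.1330
Sum of the 6 terms: H(X,Y) = 1.8454 bits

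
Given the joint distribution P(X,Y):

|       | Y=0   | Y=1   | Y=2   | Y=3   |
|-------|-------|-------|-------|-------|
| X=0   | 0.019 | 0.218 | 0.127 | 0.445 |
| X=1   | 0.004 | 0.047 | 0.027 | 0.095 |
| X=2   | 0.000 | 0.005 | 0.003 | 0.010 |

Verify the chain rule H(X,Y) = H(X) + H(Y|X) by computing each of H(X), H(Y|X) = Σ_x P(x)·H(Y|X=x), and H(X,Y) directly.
H(X) = 0.7896 bits, H(Y|X) = 1.5283 bits, H(X,Y) = 2.3179 bits

Marginal of X (row sums):
  P(X=0) = 0.019 + 0.218 + 0.127 + 0.445 = 0.809
  P(X=1) = 0.004 + 0.047 + 0.027 + 0.095 = 0.173
  P(X=2) = 0.000 + 0.005 + 0.003 + 0.010 = 0.018
H(X) = -[0.809·log₂(0.809) + 0.173·log₂(0.173) + 0.018·log₂(0.018)]
  = 0.24738 + 0.43789 + 0.10433 = 0.7896 bits

H(Y|X) = Σ_x P(x)·H(Y|X=x):
  X=0: P(X=0) = 0.809, P(Y|X=0) = (19/809, 218/809, 127/809, 445/809) → H(Y|X=0) = 1.53058
  X=1: P(X=1) = 0.173, P(Y|X=1) = (4/173, 47/173, 27/173, 95/173) → H(Y|X=1) = 1.52952
  X=2: P(X=2) = 0.018, P(Y|X=2) = (0, 5/18, 1/6, 5/9) → H(Y|X=2) = 1.41527
H(Y|X) = 0.809·1.53058 + 0.173·1.52952 + 0.018·1.41527 = 1.5283 bits

H(X,Y) = -Σ_{x,y} P(x,y) log₂ P(x,y). Per-cell terms -P(x,y)·log₂P(x,y):
  X=0: 0.10864, 0.47908, 0.37809, 0.51981
  X=1: 0.03186, 0.20733, 0.14069, 0.32261
  X=2: 0.00000, 0.03822, 0.02514, 0.06644
  (cells with P = 0 contribute 0)
Sum of the 12 terms: H(X,Y) = 2.3179 bits

Chain rule check:
  H(X) + H(Y|X) = 0.7896 + 1.5283 = 2.3179 bits
  H(X,Y) = 2.3179 bits
✓ Chain rule verified.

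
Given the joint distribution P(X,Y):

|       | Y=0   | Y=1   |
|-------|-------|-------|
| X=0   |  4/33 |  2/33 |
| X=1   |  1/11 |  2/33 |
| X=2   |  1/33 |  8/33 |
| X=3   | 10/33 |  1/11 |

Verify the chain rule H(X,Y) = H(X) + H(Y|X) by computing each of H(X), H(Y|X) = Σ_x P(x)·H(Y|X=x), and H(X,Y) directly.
H(X) = 1.9003 bits, H(Y|X) = 0.7583 bits, H(X,Y) = 2.6587 bits

Marginal of X (row sums):
  P(X=0) = 4/33 + 2/33 = 2/11
  P(X=1) = 1/11 + 2/33 = 5/33
  P(X=2) = 1/33 + 8/33 = 3/11
  P(X=3) = 10/33 + 1/11 = 13/33
H(X) = -[(2/11)·log₂(2/11) + (5/33)·log₂(5/33) + (3/11)·log₂(3/11) + (13/33)·log₂(13/33)]
  = 0.4472 + 0.4125 + 0.5112 + 0.5294 = 1.9003 bits

H(Y|X) = Σ_x P(x)·H(Y|X=x):
  X=0: P(X=0) = 2/11, P(Y|X=0) = (2/3, 1/3) → H(Y|X=0) = 0.9183
  X=1: P(X=1) = 5/33, P(Y|X=1) = (3/5, 2/5) → H(Y|X=1) = 0.9710
  X=2: P(X=2) = 3/11, P(Y|X=2) = (1/9, 8/9) → H(Y|X=2) = 0.5033
  X=3: P(X=3) = 13/33, P(Y|X=3) = (10/13, 3/13) → H(Y|X=3) = 0.7793
H(Y|X) = (2/11)·0.9183 + (5/33)·0.9710 + (3/11)·0.5033 + (13/33)·0.7793 = 0.7583 bits

H(X,Y) = -Σ_{x,y} P(x,y) log₂ P(x,y). Per-cell terms -P(x,y)·log₂P(x,y):
  X=0: 0.3690, 0.2451
  X=1: 0.3145, 0.2451
  X=2: 0.1529, 0.4956
  X=3: 0.5220, 0.3145
Sum of the 8 terms: H(X,Y) = 2.6587 bits

Chain rule check:
  H(X) + H(Y|X) = 1.9003 + 0.7583 = 2.6586 bits
  H(X,Y) = 2.6587 bits
✓ Chain rule verified (Δ = 0.0001 is 4-dp rounding noise: each of the three values was rounded independently).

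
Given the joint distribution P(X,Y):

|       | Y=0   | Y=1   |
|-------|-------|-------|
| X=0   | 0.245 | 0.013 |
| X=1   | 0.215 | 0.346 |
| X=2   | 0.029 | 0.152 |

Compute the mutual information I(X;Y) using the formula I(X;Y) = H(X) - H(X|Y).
0.2717 bits

I(X;Y) = H(X) - H(X|Y)

Marginal of X (row sums):
  P(X=0) = 0.245 + 0.013 = 0.258
  P(X=1) = 0.215 + 0.346 = 0.561
  P(X=2) = 0.029 + 0.152 = 0.181
H(X) = -[0.258·log₂(0.258) + 0.561·log₂(0.561) + 0.181·log₂(0.181)]
  = 0.50428 + 0.46783 + 0.44633 = 1.4184 bits

Marginal of Y (column sums):
  P(Y=0) = 0.245 + 0.215 + 0.029 = 0.489
  P(Y=1) = 0.013 + 0.346 + 0.152 = 0.511
H(X|Y) = Σ_y P(y)·H(X|Y=y):
  Y=0: P(Y=0) = 0.489, P(X|Y=0) = (245/489, 215/489, 29/489) → H(X|Y=0) = 1.26249
  Y=1: P(Y=1) = 0.511, P(X|Y=1) = (13/511, 346/511, 152/511) → H(X|Y=1) = 1.03598
H(X|Y) = 0.489·1.26249 + 0.511·1.03598 = 1.1467 bits

I(X;Y) = H(X) - H(X|Y) = 1.4184 - 1.1467 = 0.2717 bits

Cross-check via I(X;Y) = H(X) + H(Y) - H(X,Y): computing H(Y) from the column sums and H(X,Y) from the 6 cells in the same way gives H(Y) = 0.9997 bits and H(X,Y) = 2.1464 bits, so
I(X;Y) = 1.4184 + 0.9997 - 2.1464 = 0.2717 bits ✓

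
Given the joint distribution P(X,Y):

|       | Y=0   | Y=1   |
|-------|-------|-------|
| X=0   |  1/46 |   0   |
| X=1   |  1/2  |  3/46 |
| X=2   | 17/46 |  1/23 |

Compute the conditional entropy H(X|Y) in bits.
1.1084 bits

H(X|Y) = H(X,Y) - H(Y)

H(X,Y) = -Σ_{x,y} P(x,y) log₂ P(x,y). Per-cell terms -P(x,y)·log₂P(x,y):
  X=0: 0.1201, 0.0000
  X=1: 0.5000, 0.2569
  X=2: 0.5307, 0.1967
  (cells with P = 0 contribute 0)
Sum of the 6 terms: H(X,Y) = 1.6044 bits

Marginal of Y (column sums):
  P(Y=0) = 1/46 + 1/2 + 17/46 = 41/46
  P(Y=1) = 0 + 3/46 + 1/23 = 5/46
H(Y) = -[(41/46)·log₂(41/46) + (5/46)·log₂(5/46)]
  = 0.1480 + 0.3480 = 0.4960 bits

H(X|Y) = H(X,Y) - H(Y) = 1.6044 - 0.4960 = 1.1084 bits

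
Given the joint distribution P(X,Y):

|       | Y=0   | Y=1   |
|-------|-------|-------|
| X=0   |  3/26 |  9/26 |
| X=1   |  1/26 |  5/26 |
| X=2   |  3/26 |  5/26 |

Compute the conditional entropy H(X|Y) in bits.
1.5040 bits

H(X|Y) = H(X,Y) - H(Y)

H(X,Y) = -Σ_{x,y} P(x,y) log₂ P(x,y). Per-cell terms -P(x,y)·log₂P(x,y):
  X=0: 0.359478, 0.529794
  X=1: 0.180786, 0.457406
  X=2: 0.359478, 0.457406
Sum of the 6 terms: H(X,Y) = 2.34435 bits

Marginal of Y (column sums):
  P(Y=0) = 3/26 + 1/26 + 3/26 = 7/26
  P(Y=1) = 9/26 + 5/26 + 5/26 = 19/26
H(Y) = -[(7/26)·log₂(7/26) + (19/26)·log₂(19/26)]
  = 0.509677 + 0.330682 = 0.84036 bits

H(X|Y) = H(X,Y) - H(Y) = 2.34435 - 0.84036 = 1.5040 bits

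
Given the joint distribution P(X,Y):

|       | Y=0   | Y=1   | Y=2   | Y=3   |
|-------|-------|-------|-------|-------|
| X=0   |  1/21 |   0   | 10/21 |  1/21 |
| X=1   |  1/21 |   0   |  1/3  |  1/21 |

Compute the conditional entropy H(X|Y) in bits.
0.9817 bits

H(X|Y) = H(X,Y) - H(Y)

H(X,Y) = -Σ_{x,y} P(x,y) log₂ P(x,y). Per-cell terms -P(x,y)·log₂P(x,y):
  X=0: 0.209158, 0.000000, 0.509709, 0.209158
  X=1: 0.209158, 0.000000, 0.528321, 0.209158
  (cells with P = 0 contribute 0)
Sum of the 8 terms: H(X,Y) = 1.87466 bits

Marginal of Y (column sums):
  P(Y=0) = 1/21 + 1/21 = 2/21
  P(Y=1) = 0 + 0 = 0
  P(Y=2) = 10/21 + 1/3 = 17/21
  P(Y=3) = 1/21 + 1/21 = 2/21
H(Y) = -[(2/21)·log₂(2/21) + (17/21)·log₂(17/21) + (2/21)·log₂(2/21)]   (outcomes with P = 0 contribute 0)
  = 0.323078 + 0.246787 + 0.323078 = 0.89294 bits

H(X|Y) = H(X,Y) - H(Y) = 1.87466 - 0.89294 = 0.9817 bits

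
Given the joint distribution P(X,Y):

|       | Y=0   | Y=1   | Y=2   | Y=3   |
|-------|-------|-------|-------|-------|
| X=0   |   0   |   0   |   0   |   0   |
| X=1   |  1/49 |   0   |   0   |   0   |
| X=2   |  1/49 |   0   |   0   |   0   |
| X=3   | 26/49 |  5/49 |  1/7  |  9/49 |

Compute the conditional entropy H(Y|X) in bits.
1.6135 bits

H(Y|X) = H(X,Y) - H(X)

H(X,Y) = -Σ_{x,y} P(x,y) log₂ P(x,y). Per-cell terms -P(x,y)·log₂P(x,y):
  X=0: 0.000000, 0.000000, 0.000000, 0.000000
  X=1: 0.114586, 0.000000, 0.000000, 0.000000
  X=2: 0.114586, 0.000000, 0.000000, 0.000000
  X=3: 0.485123, 0.335998, 0.401051, 0.449042
  (cells with P = 0 contribute 0)
Sum of the 16 terms: H(X,Y) = 1.900386 bits

Marginal of X (row sums):
  P(X=0) = 0 + 0 + 0 + 0 = 0
  P(X=1) = 1/49 + 0 + 0 + 0 = 1/49
  P(X=2) = 1/49 + 0 + 0 + 0 = 1/49
  P(X=3) = 26/49 + 5/49 + 1/7 + 9/49 = 47/49
H(X) = -[(1/49)·log₂(1/49) + (1/49)·log₂(1/49) + (47/49)·log₂(47/49)]   (outcomes with P = 0 contribute 0)
  = 0.114586 + 0.114586 + 0.057667 = 0.286839 bits

H(Y|X) = H(X,Y) - H(X) = 1.900386 - 0.286839 = 1.6135 bits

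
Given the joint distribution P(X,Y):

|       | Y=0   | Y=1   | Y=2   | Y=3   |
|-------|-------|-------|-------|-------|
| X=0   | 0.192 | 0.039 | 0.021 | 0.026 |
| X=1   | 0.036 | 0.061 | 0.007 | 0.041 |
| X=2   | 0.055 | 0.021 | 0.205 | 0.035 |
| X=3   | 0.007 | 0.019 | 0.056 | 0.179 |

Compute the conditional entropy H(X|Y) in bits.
1.4253 bits

H(X|Y) = H(X,Y) - H(Y)

H(X,Y) = -Σ_{x,y} P(x,y) log₂ P(x,y). Per-cell terms -P(x,y)·log₂P(x,y):
  X=0: 0.45712, 0.18253, 0.11704, 0.13690
  X=1: 0.17265, 0.24614, 0.05011, 0.18894
  X=2: 0.23014, 0.11704, 0.46869, 0.16928
  X=3: 0.05011, 0.10864, 0.23287, 0.44427
Sum of the 16 terms: H(X,Y) = 3.3725 bits

Marginal of Y (column sums):
  P(Y=0) = 0.192 + 0.036 + 0.055 + 0.007 = 0.290
  P(Y=1) = 0.039 + 0.061 + 0.021 + 0.019 = 0.140
  P(Y=2) = 0.021 + 0.007 + 0.205 + 0.056 = 0.289
  P(Y=3) = 0.026 + 0.041 + 0.035 + 0.179 = 0.281
H(Y) = -[0.290·log₂(0.290) + 0.140·log₂(0.140) + 0.289·log₂(0.289) + 0.281·log₂(0.281)]
  = 0.51790 + 0.39711 + 0.51756 + 0.51461 = 1.9472 bits

H(X|Y) = H(X,Y) - H(Y) = 3.3725 - 1.9472 = 1.4253 bits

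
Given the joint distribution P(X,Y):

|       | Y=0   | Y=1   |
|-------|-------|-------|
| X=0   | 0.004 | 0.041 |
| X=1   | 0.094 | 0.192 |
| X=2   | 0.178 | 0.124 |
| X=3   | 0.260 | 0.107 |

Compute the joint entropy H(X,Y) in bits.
2.6655 bits

H(X,Y) = -Σ_{x,y} P(x,y) log₂ P(x,y). Per-cell terms -P(x,y)·log₂P(x,y):
  X=0: 0.0319, 0.1889
  X=1: 0.3207, 0.4571
  X=2: 0.4432, 0.3734
  X=3: 0.5053, 0.3450
Sum of the 8 terms: H(X,Y) = 2.6655 bits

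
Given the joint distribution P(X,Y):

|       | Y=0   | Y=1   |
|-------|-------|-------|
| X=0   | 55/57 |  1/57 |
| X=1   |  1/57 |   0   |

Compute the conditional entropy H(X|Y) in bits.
0.1270 bits

H(X|Y) = H(X,Y) - H(Y)

H(X,Y) = -Σ_{x,y} P(x,y) log₂ P(x,y). Per-cell terms -P(x,y)·log₂P(x,y):
  X=0: 0.04972, 0.10233
  X=1: 0.10233, 0.00000
  (cells with P = 0 contribute 0)
Sum of the 4 terms: H(X,Y) = 0.2544 bits

Marginal of Y (column sums):
  P(Y=0) = 55/57 + 1/57 = 56/57
  P(Y=1) = 1/57 + 0 = 1/57
H(Y) = -[(56/57)·log₂(56/57) + (1/57)·log₂(1/57)]
  = 0.02509 + 0.10233 = 0.1274 bits

H(X|Y) = H(X,Y) - H(Y) = 0.2544 - 0.1274 = 0.1270 bits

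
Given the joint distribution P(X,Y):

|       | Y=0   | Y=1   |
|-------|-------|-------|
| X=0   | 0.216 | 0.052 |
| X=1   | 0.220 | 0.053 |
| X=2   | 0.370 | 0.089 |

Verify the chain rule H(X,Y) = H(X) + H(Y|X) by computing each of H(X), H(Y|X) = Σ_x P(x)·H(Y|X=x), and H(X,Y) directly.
H(X) = 1.5361 bits, H(Y|X) = 0.7098 bits, H(X,Y) = 2.2459 bits

Marginal of X (row sums):
  P(X=0) = 0.216 + 0.052 = 0.268
  P(X=1) = 0.220 + 0.053 = 0.273
  P(X=2) = 0.370 + 0.089 = 0.459
H(X) = -[0.268·log₂(0.268) + 0.273·log₂(0.273) + 0.459·log₂(0.459)]
  = 0.5091 + 0.5113 + 0.5157 = 1.5361 bits

H(Y|X) = Σ_x P(x)·H(Y|X=x):
  X=0: P(X=0) = 0.268, P(Y|X=0) = (54/67, 13/67) → H(Y|X=0) = 0.7098
  X=1: P(X=1) = 0.273, P(Y|X=1) = (220/273, 53/273) → H(Y|X=1) = 0.7101
  X=2: P(X=2) = 0.459, P(Y|X=2) = (370/459, 89/459) → H(Y|X=2) = 0.7096
H(Y|X) = 0.268·0.7098 + 0.273·0.7101 + 0.459·0.7096 = 0.7098 bits

H(X,Y) = -Σ_{x,y} P(x,y) log₂ P(x,y). Per-cell terms -P(x,y)·log₂P(x,y):
  X=0: 0.4776, 0.2218
  X=1: 0.4806, 0.2246
  X=2: 0.5307, 0.3106
Sum of the 6 terms: H(X,Y) = 2.2459 bits

Chain rule check:
  H(X) + H(Y|X) = 1.5361 + 0.7098 = 2.2459 bits
  H(X,Y) = 2.2459 bits
✓ Chain rule verified.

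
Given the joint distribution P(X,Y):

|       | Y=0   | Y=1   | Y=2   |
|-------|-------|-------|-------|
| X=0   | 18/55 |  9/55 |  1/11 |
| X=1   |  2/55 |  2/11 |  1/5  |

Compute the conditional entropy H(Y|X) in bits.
1.3740 bits

H(Y|X) = H(X,Y) - H(X)

H(X,Y) = -Σ_{x,y} P(x,y) log₂ P(x,y). Per-cell terms -P(x,y)·log₂P(x,y):
  X=0: 0.52738, 0.42733, 0.31449
  X=1: 0.17387, 0.44717, 0.46439
Sum of the 6 terms: H(X,Y) = 2.3546 bits

Marginal of X (row sums):
  P(X=0) = 18/55 + 9/55 + 1/11 = 32/55
  P(X=1) = 2/55 + 2/11 + 1/5 = 23/55
H(X) = -[(32/55)·log₂(32/55) + (23/55)·log₂(23/55)]
  = 0.45461 + 0.52599 = 0.9806 bits

H(Y|X) = H(X,Y) - H(X) = 2.3546 - 0.9806 = 1.3740 bits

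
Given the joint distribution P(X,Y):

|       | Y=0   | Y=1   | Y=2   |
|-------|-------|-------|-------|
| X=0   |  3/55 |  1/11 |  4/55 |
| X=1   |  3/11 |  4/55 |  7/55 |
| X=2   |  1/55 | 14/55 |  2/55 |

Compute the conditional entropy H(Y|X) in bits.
1.2508 bits

H(Y|X) = H(X,Y) - H(X)

H(X,Y) = -Σ_{x,y} P(x,y) log₂ P(x,y). Per-cell terms -P(x,y)·log₂P(x,y):
  X=0: 0.2289, 0.3145, 0.2750
  X=1: 0.5112, 0.2750, 0.3785
  X=2: 0.1051, 0.5025, 0.1739
Sum of the 9 terms: H(X,Y) = 2.7646 bits

Marginal of X (row sums):
  P(X=0) = 3/55 + 1/11 + 4/55 = 12/55
  P(X=1) = 3/11 + 4/55 + 7/55 = 26/55
  P(X=2) = 1/55 + 14/55 + 2/55 = 17/55
H(X) = -[(12/55)·log₂(12/55) + (26/55)·log₂(26/55) + (17/55)·log₂(17/55)]
  = 0.4792 + 0.5110 + 0.5236 = 1.5138 bits

H(Y|X) = H(X,Y) - H(X) = 2.7646 - 1.5138 = 1.2508 bits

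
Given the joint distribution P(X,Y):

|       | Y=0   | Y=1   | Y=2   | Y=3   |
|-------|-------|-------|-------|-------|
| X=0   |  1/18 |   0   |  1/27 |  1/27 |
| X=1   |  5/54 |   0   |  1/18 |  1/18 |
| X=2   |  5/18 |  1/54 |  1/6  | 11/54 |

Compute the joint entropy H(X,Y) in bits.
2.8834 bits

H(X,Y) = -Σ_{x,y} P(x,y) log₂ P(x,y). Per-cell terms -P(x,y)·log₂P(x,y):
  X=0: 0.23166, 0.00000, 0.17611, 0.17611
  X=1: 0.31787, 0.00000, 0.23166, 0.23166
  X=2: 0.51333, 0.10657, 0.43083, 0.46759
  (cells with P = 0 contribute 0)
Sum of the 12 terms: H(X,Y) = 2.8834 bits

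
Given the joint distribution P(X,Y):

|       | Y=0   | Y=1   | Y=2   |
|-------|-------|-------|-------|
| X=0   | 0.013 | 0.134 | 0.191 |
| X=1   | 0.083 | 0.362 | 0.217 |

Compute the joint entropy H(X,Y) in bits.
2.2332 bits

H(X,Y) = -Σ_{x,y} P(x,y) log₂ P(x,y). Per-cell terms -P(x,y)·log₂P(x,y):
  X=0: 0.0814, 0.3886, 0.4562
  X=1: 0.2980, 0.5307, 0.4783
Sum of the 6 terms: H(X,Y) = 2.2332 bits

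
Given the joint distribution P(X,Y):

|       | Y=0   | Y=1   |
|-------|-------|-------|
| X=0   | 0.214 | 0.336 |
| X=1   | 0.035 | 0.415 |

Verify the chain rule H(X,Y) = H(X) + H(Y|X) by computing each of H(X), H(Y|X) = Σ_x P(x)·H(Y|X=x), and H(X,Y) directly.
H(X) = 0.9928 bits, H(Y|X) = 0.7078 bits, H(X,Y) = 1.7005 bits

Marginal of X (row sums):
  P(X=0) = 0.214 + 0.336 = 0.550
  P(X=1) = 0.035 + 0.415 = 0.450
H(X) = -[0.550·log₂(0.550) + 0.450·log₂(0.450)]
  = 0.47437 + 0.51840 = 0.9928 bits

H(Y|X) = Σ_x P(x)·H(Y|X=x):
  X=0: P(X=0) = 0.550, P(Y|X=0) = (107/275, 168/275) → H(Y|X=0) = 0.96421
  X=1: P(X=1) = 0.450, P(Y|X=1) = (7/90, 83/90) → H(Y|X=1) = 0.39430
H(Y|X) = 0.550·0.96421 + 0.450·0.39430 = 0.7078 bits

H(X,Y) = -Σ_{x,y} P(x,y) log₂ P(x,y). Per-cell terms -P(x,y)·log₂P(x,y):
  X=0: 0.47600, 0.52868
  X=1: 0.16928, 0.52656
Sum of the 4 terms: H(X,Y) = 1.7005 bits

Chain rule check:
  H(X) + H(Y|X) = 0.9928 + 0.7078 = 1.7006 bits
  H(X,Y) = 1.7005 bits
✓ Chain rule verified (Δ = 0.0001 is 4-dp rounding noise: each of the three values was rounded independently).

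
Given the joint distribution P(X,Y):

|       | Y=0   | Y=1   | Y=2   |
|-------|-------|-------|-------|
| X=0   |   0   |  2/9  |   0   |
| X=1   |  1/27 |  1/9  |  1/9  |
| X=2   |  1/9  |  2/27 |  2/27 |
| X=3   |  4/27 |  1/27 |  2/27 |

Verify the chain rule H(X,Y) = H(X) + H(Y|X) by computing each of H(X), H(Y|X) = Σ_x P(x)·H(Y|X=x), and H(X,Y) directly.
H(X) = 1.9970 bits, H(Y|X) = 1.1367 bits, H(X,Y) = 3.1336 bits

Marginal of X (row sums):
  P(X=0) = 0 + 2/9 + 0 = 2/9
  P(X=1) = 1/27 + 1/9 + 1/9 = 7/27
  P(X=2) = 1/9 + 2/27 + 2/27 = 7/27
  P(X=3) = 4/27 + 1/27 + 2/27 = 7/27
H(X) = -[(2/9)·log₂(2/9) + (7/27)·log₂(7/27) + (7/27)·log₂(7/27) + (7/27)·log₂(7/27)]
  = 0.48221 + 0.50492 + 0.50492 + 0.50492 = 1.9970 bits

H(Y|X) = Σ_x P(x)·H(Y|X=x):
  X=0: P(X=0) = 2/9, P(Y|X=0) = (0, 1, 0) → H(Y|X=0) = 0.00000
  X=1: P(X=1) = 7/27, P(Y|X=1) = (1/7, 3/7, 3/7) → H(Y|X=1) = 1.44882
  X=2: P(X=2) = 7/27, P(Y|X=2) = (3/7, 2/7, 2/7) → H(Y|X=2) = 1.55666
  X=3: P(X=3) = 7/27, P(Y|X=3) = (4/7, 1/7, 2/7) → H(Y|X=3) = 1.37878
H(Y|X) = (2/9)·0.00000 + (7/27)·1.44882 + (7/27)·1.55666 + (7/27)·1.37878 = 1.1367 bits

H(X,Y) = -Σ_{x,y} P(x,y) log₂ P(x,y). Per-cell terms -P(x,y)·log₂P(x,y):
  X=0: 0.00000, 0.48221, 0.00000
  X=1: 0.17611, 0.35221, 0.35221
  X=2: 0.35221, 0.27814, 0.27814
  X=3: 0.40813, 0.17611, 0.27814
  (cells with P = 0 contribute 0)
Sum of the 12 terms: H(X,Y) = 3.1336 bits

Chain rule check:
  H(X) + H(Y|X) = 1.9970 + 1.1367 = 3.1337 bits
  H(X,Y) = 3.1336 bits
✓ Chain rule verified (Δ = 0.0001 is 4-dp rounding noise: each of the three values was rounded independently).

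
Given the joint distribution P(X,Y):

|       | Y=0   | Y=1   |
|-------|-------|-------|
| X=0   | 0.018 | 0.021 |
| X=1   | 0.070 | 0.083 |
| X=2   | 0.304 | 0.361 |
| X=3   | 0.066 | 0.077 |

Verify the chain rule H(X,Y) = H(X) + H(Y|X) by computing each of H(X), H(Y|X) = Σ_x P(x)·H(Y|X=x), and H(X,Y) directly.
H(X) = 1.3896 bits, H(Y|X) = 0.9949 bits, H(X,Y) = 2.3845 bits

Marginal of X (row sums):
  P(X=0) = 0.018 + 0.021 = 0.039
  P(X=1) = 0.070 + 0.083 = 0.153
  P(X=2) = 0.304 + 0.361 = 0.665
  P(X=3) = 0.066 + 0.077 = 0.143
H(X) = -[0.039·log₂(0.039) + 0.153·log₂(0.153) + 0.665·log₂(0.665) + 0.143·log₂(0.143)]
  = 0.18253 + 0.41438 + 0.39140 + 0.40125 = 1.3896 bits

H(Y|X) = Σ_x P(x)·H(Y|X=x):
  X=0: P(X=0) = 0.039, P(Y|X=0) = (6/13, 7/13) → H(Y|X=0) = 0.99573
  X=1: P(X=1) = 0.153, P(Y|X=1) = (70/153, 83/153) → H(Y|X=1) = 0.99479
  X=2: P(X=2) = 0.665, P(Y|X=2) = (16/35, 19/35) → H(Y|X=2) = 0.99469
  X=3: P(X=3) = 0.143, P(Y|X=3) = (6/13, 7/13) → H(Y|X=3) = 0.99573
H(Y|X) = 0.039·0.99573 + 0.153·0.99479 + 0.665·0.99469 + 0.143·0.99573 = 0.9949 bits

H(X,Y) = -Σ_{x,y} P(x,y) log₂ P(x,y). Per-cell terms -P(x,y)·log₂P(x,y):
  X=0: 0.10433, 0.11704
  X=1: 0.26856, 0.29803
  X=2: 0.52223, 0.53064
  X=3: 0.25881, 0.28482
Sum of the 8 terms: H(X,Y) = 2.3845 bits

Chain rule check:
  H(X) + H(Y|X) = 1.3896 + 0.9949 = 2.3845 bits
  H(X,Y) = 2.3845 bits
✓ Chain rule verified.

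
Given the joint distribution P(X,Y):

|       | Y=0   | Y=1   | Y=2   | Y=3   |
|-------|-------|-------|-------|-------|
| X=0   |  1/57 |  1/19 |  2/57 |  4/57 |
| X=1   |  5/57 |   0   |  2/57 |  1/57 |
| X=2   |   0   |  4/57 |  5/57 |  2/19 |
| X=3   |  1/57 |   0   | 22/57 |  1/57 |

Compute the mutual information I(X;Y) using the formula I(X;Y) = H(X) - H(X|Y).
0.5667 bits

I(X;Y) = H(X) - H(X|Y)

Marginal of X (row sums):
  P(X=0) = 1/57 + 1/19 + 2/57 + 4/57 = 10/57
  P(X=1) = 5/57 + 0 + 2/57 + 1/57 = 8/57
  P(X=2) = 0 + 4/57 + 5/57 + 2/19 = 5/19
  P(X=3) = 1/57 + 0 + 22/57 + 1/57 = 8/19
H(X) = -[(10/57)·log₂(10/57) + (8/57)·log₂(8/57) + (5/19)·log₂(5/19) + (8/19)·log₂(8/19)]
  = 0.44052 + 0.39760 + 0.50684 + 0.52544 = 1.87040 bits

Marginal of Y (column sums):
  P(Y=0) = 1/57 + 5/57 + 0 + 1/57 = 7/57
  P(Y=1) = 1/19 + 0 + 4/57 + 0 = 7/57
  P(Y=2) = 2/57 + 2/57 + 5/57 + 22/57 = 31/57
  P(Y=3) = 4/57 + 1/57 + 2/19 + 1/57 = 4/19
H(X|Y) = Σ_y P(y)·H(X|Y=y):
  Y=0: P(Y=0) = 7/57, P(X|Y=0) = (1/7, 5/7, 0, 1/7) → H(X|Y=0) = 1.14883
  Y=1: P(Y=1) = 7/57, P(X|Y=1) = (3/7, 0, 4/7, 0) → H(X|Y=1) = 0.98523
  Y=2: P(Y=2) = 31/57, P(X|Y=2) = (2/31, 2/31, 5/31, 22/31) → H(X|Y=2) = 1.28590
  Y=3: P(Y=3) = 4/19, P(X|Y=3) = (1/3, 1/12, 1/2, 1/12) → H(X|Y=3) = 1.62581
H(X|Y) = (7/57)·1.14883 + (7/57)·0.98523 + (31/57)·1.28590 + (4/19)·1.62581 = 1.30370 bits

I(X;Y) = H(X) - H(X|Y) = 1.87040 - 1.30370 = 0.5667 bits

Cross-check via I(X;Y) = H(X) + H(Y) - H(X,Y): computing H(Y) from the column sums and H(X,Y) from the 16 cells in the same way gives H(Y) = 1.69425 bits and H(X,Y) = 2.99795 bits, so
I(X;Y) = 1.87040 + 1.69425 - 2.99795 = 0.5667 bits ✓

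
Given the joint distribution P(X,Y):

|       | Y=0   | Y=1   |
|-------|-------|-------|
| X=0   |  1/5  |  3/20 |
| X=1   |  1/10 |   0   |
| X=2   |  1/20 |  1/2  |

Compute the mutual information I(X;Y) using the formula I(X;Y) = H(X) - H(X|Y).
0.3475 bits

I(X;Y) = H(X) - H(X|Y)

Marginal of X (row sums):
  P(X=0) = 1/5 + 3/20 = 7/20
  P(X=1) = 1/10 + 0 = 1/10
  P(X=2) = 1/20 + 1/2 = 11/20
H(X) = -[(7/20)·log₂(7/20) + (1/10)·log₂(1/10) + (11/20)·log₂(11/20)]
  = 0.530101 + 0.332193 + 0.474373 = 1.33667 bits

Marginal of Y (column sums):
  P(Y=0) = 1/5 + 1/10 + 1/20 = 7/20
  P(Y=1) = 3/20 + 0 + 1/2 = 13/20
H(X|Y) = Σ_y P(y)·H(X|Y=y):
  Y=0: P(Y=0) = 7/20, P(X|Y=0) = (4/7, 2/7, 1/7) → H(X|Y=0) = 1.378783
  Y=1: P(Y=1) = 13/20, P(X|Y=1) = (3/13, 0, 10/13) → H(X|Y=1) = 0.779350
H(X|Y) = (7/20)·1.378783 + (13/20)·0.779350 = 0.98915 bits

I(X;Y) = H(X) - H(X|Y) = 1.33667 - 0.98915 = 0.3475 bits

Cross-check via I(X;Y) = H(X) + H(Y) - H(X,Y): computing H(Y) from the column sums and H(X,Y) from the 6 cells in the same way gives H(Y) = 0.93407 bits and H(X,Y) = 1.92322 bits, so
I(X;Y) = 1.33667 + 0.93407 - 1.92322 = 0.3475 bits ✓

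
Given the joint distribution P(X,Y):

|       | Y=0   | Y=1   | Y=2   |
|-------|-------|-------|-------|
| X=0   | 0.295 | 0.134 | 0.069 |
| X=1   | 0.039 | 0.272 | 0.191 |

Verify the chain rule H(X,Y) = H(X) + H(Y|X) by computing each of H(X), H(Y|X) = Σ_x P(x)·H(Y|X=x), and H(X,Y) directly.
H(X) = 1.0000 bits, H(Y|X) = 1.3239 bits, H(X,Y) = 2.3239 bits

Marginal of X (row sums):
  P(X=0) = 0.295 + 0.134 + 0.069 = 0.498
  P(X=1) = 0.039 + 0.272 + 0.191 = 0.502
H(X) = -[0.498·log₂(0.498) + 0.502·log₂(0.502)]
  = 0.50088 + 0.49911 = 1.0000 bits

H(Y|X) = Σ_x P(x)·H(Y|X=x):
  X=0: P(X=0) = 0.498, P(Y|X=0) = (295/498, 67/249, 23/166) → H(Y|X=0) = 1.35219
  X=1: P(X=1) = 0.502, P(Y|X=1) = (39/502, 136/251, 191/502) → H(Y|X=1) = 1.29583
H(Y|X) = 0.498·1.35219 + 0.502·1.29583 = 1.3239 bits

H(X,Y) = -Σ_{x,y} P(x,y) log₂ P(x,y). Per-cell terms -P(x,y)·log₂P(x,y):
  X=0: 0.51956, 0.38856, 0.26615
  X=1: 0.18253, 0.51090, 0.45618
Sum of the 6 terms: H(X,Y) = 2.3239 bits

Chain rule check:
  H(X) + H(Y|X) = 1.0000 + 1.3239 = 2.3239 bits
  H(X,Y) = 2.3239 bits
✓ Chain rule verified.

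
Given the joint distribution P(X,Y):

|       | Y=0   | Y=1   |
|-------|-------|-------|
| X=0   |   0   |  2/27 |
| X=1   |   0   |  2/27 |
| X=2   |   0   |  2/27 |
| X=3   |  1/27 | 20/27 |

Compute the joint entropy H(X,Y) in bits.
1.3312 bits

H(X,Y) = -Σ_{x,y} P(x,y) log₂ P(x,y). Per-cell terms -P(x,y)·log₂P(x,y):
  X=0: 0.00000, 0.27814
  X=1: 0.00000, 0.27814
  X=2: 0.00000, 0.27814
  X=3: 0.17611, 0.32071
  (cells with P = 0 contribute 0)
Sum of the 8 terms: H(X,Y) = 1.3312 bits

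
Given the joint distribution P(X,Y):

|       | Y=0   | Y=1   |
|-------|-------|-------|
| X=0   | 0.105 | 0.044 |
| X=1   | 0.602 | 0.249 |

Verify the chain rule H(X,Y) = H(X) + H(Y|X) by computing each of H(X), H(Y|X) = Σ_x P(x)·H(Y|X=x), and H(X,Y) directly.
H(X) = 0.6073 bits, H(Y|X) = 0.8726 bits, H(X,Y) = 1.4799 bits

Marginal of X (row sums):
  P(X=0) = 0.105 + 0.044 = 0.149
  P(X=1) = 0.602 + 0.249 = 0.851
H(X) = -[0.149·log₂(0.149) + 0.851·log₂(0.851)]
  = 0.4092 + 0.1981 = 0.6073 bits

H(Y|X) = Σ_x P(x)·H(Y|X=x):
  X=0: P(X=0) = 0.149, P(Y|X=0) = (105/149, 44/149) → H(Y|X=0) = 0.8755
  X=1: P(X=1) = 0.851, P(Y|X=1) = (602/851, 249/851) → H(Y|X=1) = 0.8721
H(Y|X) = 0.149·0.8755 + 0.851·0.8721 = 0.8726 bits

H(X,Y) = -Σ_{x,y} P(x,y) log₂ P(x,y). Per-cell terms -P(x,y)·log₂P(x,y):
  X=0: 0.3414, 0.1983
  X=1: 0.4408, 0.4994
Sum of the 4 terms: H(X,Y) = 1.4799 bits

Chain rule check:
  H(X) + H(Y|X) = 0.6073 + 0.8726 = 1.4799 bits
  H(X,Y) = 1.4799 bits
✓ Chain rule verified.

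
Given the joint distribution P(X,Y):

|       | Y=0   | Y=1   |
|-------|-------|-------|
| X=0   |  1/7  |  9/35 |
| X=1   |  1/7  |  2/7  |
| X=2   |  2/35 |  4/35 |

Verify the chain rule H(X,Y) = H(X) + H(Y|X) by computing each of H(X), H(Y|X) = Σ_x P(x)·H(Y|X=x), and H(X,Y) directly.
H(X) = 1.4888 bits, H(Y|X) = 0.9271 bits, H(X,Y) = 2.4159 bits

Marginal of X (row sums):
  P(X=0) = 1/7 + 9/35 = 2/5
  P(X=1) = 1/7 + 2/7 = 3/7
  P(X=2) = 2/35 + 4/35 = 6/35
H(X) = -[(2/5)·log₂(2/5) + (3/7)·log₂(3/7) + (6/35)·log₂(6/35)]
  = 0.52877 + 0.52388 + 0.43617 = 1.4888 bits

H(Y|X) = Σ_x P(x)·H(Y|X=x):
  X=0: P(X=0) = 2/5, P(Y|X=0) = (5/14, 9/14) → H(Y|X=0) = 0.94029
  X=1: P(X=1) = 3/7, P(Y|X=1) = (1/3, 2/3) → H(Y|X=1) = 0.91830
  X=2: P(X=2) = 6/35, P(Y|X=2) = (1/3, 2/3) → H(Y|X=2) = 0.91830
H(Y|X) = (2/5)·0.94029 + (3/7)·0.91830 + (6/35)·0.91830 = 0.9271 bits

H(X,Y) = -Σ_{x,y} P(x,y) log₂ P(x,y). Per-cell terms -P(x,y)·log₂P(x,y):
  X=0: 0.40105, 0.50383
  X=1: 0.40105, 0.51639
  X=2: 0.23596, 0.35763
Sum of the 6 terms: H(X,Y) = 2.4159 bits

Chain rule check:
  H(X) + H(Y|X) = 1.4888 + 0.9271 = 2.4159 bits
  H(X,Y) = 2.4159 bits
✓ Chain rule verified.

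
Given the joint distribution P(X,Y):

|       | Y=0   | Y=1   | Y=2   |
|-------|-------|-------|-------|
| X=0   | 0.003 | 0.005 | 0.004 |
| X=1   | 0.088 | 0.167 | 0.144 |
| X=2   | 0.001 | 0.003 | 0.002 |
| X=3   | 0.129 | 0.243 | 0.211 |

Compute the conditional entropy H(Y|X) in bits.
1.5378 bits

H(Y|X) = H(X,Y) - H(X)

H(X,Y) = -Σ_{x,y} P(x,y) log₂ P(x,y). Per-cell terms -P(x,y)·log₂P(x,y):
  X=0: 0.02514, 0.03822, 0.03186
  X=1: 0.30856, 0.43121, 0.40260
  X=2: 0.00997, 0.02514, 0.01793
  X=3: 0.38114, 0.49596, 0.47363
Sum of the 12 terms: H(X,Y) = 2.6414 bits

Marginal of X (row sums):
  P(X=0) = 0.003 + 0.005 + 0.004 = 0.012
  P(X=1) = 0.088 + 0.167 + 0.144 = 0.399
  P(X=2) = 0.001 + 0.003 + 0.002 = 0.006
  P(X=3) = 0.129 + 0.243 + 0.211 = 0.583
H(X) = -[0.012·log₂(0.012) + 0.399·log₂(0.399) + 0.006·log₂(0.006) + 0.583·log₂(0.583)]
  = 0.07657 + 0.52889 + 0.04428 + 0.45383 = 1.1036 bits

H(Y|X) = H(X,Y) - H(X) = 2.6414 - 1.1036 = 1.5378 bits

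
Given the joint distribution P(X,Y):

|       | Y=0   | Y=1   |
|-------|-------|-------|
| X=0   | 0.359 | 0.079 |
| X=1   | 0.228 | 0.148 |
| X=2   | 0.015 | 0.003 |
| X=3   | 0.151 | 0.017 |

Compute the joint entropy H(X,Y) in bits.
2.3419 bits

H(X,Y) = -Σ_{x,y} P(x,y) log₂ P(x,y). Per-cell terms -P(x,y)·log₂P(x,y):
  X=0: 0.53058, 0.28930
  X=1: 0.48630, 0.40794
  X=2: 0.09088, 0.02514
  X=3: 0.41183, 0.09993
Sum of the 8 terms: H(X,Y) = 2.3419 bits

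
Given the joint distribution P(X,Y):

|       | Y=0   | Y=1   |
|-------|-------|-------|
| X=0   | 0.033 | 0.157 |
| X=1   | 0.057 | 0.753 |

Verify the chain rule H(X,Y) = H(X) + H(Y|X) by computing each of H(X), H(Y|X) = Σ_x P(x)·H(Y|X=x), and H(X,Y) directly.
H(X) = 0.7015 bits, H(Y|X) = 0.4241 bits, H(X,Y) = 1.1255 bits

Marginal of X (row sums):
  P(X=0) = 0.033 + 0.157 = 0.190
  P(X=1) = 0.057 + 0.753 = 0.810
H(X) = -[0.190·log₂(0.190) + 0.810·log₂(0.810)]
  = 0.45523 + 0.24625 = 0.7015 bits

H(Y|X) = Σ_x P(x)·H(Y|X=x):
  X=0: P(X=0) = 0.190, P(Y|X=0) = (33/190, 157/190) → H(Y|X=0) = 0.66606
  X=1: P(X=1) = 0.810, P(Y|X=1) = (19/270, 251/270) → H(Y|X=1) = 0.36730
H(Y|X) = 0.190·0.66606 + 0.810·0.36730 = 0.4241 bits

H(X,Y) = -Σ_{x,y} P(x,y) log₂ P(x,y). Per-cell terms -P(x,y)·log₂P(x,y):
  X=0: 0.16241, 0.41937
  X=1: 0.23557, 0.30819
Sum of the 4 terms: H(X,Y) = 1.1255 bits

Chain rule check:
  H(X) + H(Y|X) = 0.7015 + 0.4241 = 1.1256 bits
  H(X,Y) = 1.1255 bits
✓ Chain rule verified (Δ = 0.0001 is 4-dp rounding noise: each of the three values was rounded independently).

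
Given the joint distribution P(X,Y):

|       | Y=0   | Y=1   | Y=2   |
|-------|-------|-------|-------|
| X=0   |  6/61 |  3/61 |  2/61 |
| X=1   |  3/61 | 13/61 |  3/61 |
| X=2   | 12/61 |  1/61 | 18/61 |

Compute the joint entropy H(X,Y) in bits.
2.6855 bits

H(X,Y) = -Σ_{x,y} P(x,y) log₂ P(x,y). Per-cell terms -P(x,y)·log₂P(x,y):
  X=0: 0.3291, 0.2137, 0.1617
  X=1: 0.2137, 0.4753, 0.2137
  X=2: 0.4615, 0.0972, 0.5196
Sum of the 9 terms: H(X,Y) = 2.6855 bits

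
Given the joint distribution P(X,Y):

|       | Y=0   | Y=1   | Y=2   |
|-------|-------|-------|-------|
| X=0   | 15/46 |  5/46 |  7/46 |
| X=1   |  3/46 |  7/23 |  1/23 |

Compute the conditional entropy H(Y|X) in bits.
1.2863 bits

H(Y|X) = H(X,Y) - H(X)

H(X,Y) = -Σ_{x,y} P(x,y) log₂ P(x,y). Per-cell terms -P(x,y)·log₂P(x,y):
  X=0: 0.5272, 0.3480, 0.4133
  X=1: 0.2569, 0.5223, 0.1967
Sum of the 6 terms: H(X,Y) = 2.2644 bits

Marginal of X (row sums):
  P(X=0) = 15/46 + 5/46 + 7/46 = 27/46
  P(X=1) = 3/46 + 7/23 + 1/23 = 19/46
H(X) = -[(27/46)·log₂(27/46) + (19/46)·log₂(19/46)]
  = 0.4512 + 0.5269 = 0.9781 bits

H(Y|X) = H(X,Y) - H(X) = 2.2644 - 0.9781 = 1.2863 bits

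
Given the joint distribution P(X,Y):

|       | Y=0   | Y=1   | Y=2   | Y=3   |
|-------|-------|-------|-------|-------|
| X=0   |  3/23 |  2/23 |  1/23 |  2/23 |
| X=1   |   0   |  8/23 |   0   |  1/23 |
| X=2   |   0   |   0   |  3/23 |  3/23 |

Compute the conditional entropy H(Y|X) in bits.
1.1206 bits

H(Y|X) = H(X,Y) - H(X)

H(X,Y) = -Σ_{x,y} P(x,y) log₂ P(x,y). Per-cell terms -P(x,y)·log₂P(x,y):
  X=0: 0.383296, 0.306397, 0.196677, 0.306397
  X=1: 0.000000, 0.529935, 0.000000, 0.196677
  X=2: 0.000000, 0.000000, 0.383296, 0.383296
  (cells with P = 0 contribute 0)
Sum of the 12 terms: H(X,Y) = 2.68597 bits

Marginal of X (row sums):
  P(X=0) = 3/23 + 2/23 + 1/23 + 2/23 = 8/23
  P(X=1) = 0 + 8/23 + 0 + 1/23 = 9/23
  P(X=2) = 0 + 0 + 3/23 + 3/23 = 6/23
H(X) = -[(8/23)·log₂(8/23) + (9/23)·log₂(9/23) + (6/23)·log₂(6/23)]
  = 0.529935 + 0.529684 + 0.505722 = 1.56534 bits

H(Y|X) = H(X,Y) - H(X) = 2.68597 - 1.56534 = 1.1206 bits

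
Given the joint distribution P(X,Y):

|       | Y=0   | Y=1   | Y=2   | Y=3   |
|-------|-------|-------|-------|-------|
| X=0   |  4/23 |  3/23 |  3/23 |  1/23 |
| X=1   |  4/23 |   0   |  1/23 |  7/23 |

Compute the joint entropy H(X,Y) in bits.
2.5600 bits

H(X,Y) = -Σ_{x,y} P(x,y) log₂ P(x,y). Per-cell terms -P(x,y)·log₂P(x,y):
  X=0: 0.43888, 0.38330, 0.38330, 0.19668
  X=1: 0.43888, 0.00000, 0.19668, 0.52232
  (cells with P = 0 contribute 0)
Sum of the 8 terms: H(X,Y) = 2.5600 bits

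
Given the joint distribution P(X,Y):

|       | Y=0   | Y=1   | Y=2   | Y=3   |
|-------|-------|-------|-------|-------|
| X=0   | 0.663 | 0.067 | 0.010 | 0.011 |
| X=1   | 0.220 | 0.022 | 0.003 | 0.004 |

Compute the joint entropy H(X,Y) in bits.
1.4511 bits

H(X,Y) = -Σ_{x,y} P(x,y) log₂ P(x,y). Per-cell terms -P(x,y)·log₂P(x,y):
  X=0: 0.3931, 0.2613, 0.0664, 0.0716
  X=1: 0.4806, 0.1211, 0.0251, 0.0319
Sum of the 8 terms: H(X,Y) = 1.4511 bits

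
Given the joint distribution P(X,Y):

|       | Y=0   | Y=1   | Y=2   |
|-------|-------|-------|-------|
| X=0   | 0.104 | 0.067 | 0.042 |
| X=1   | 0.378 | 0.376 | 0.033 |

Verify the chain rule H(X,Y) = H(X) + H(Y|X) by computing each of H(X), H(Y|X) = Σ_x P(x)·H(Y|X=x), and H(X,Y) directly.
H(X) = 0.7472 bits, H(Y|X) = 1.2693 bits, H(X,Y) = 2.0165 bits

Marginal of X (row sums):
  P(X=0) = 0.104 + 0.067 + 0.042 = 0.213
  P(X=1) = 0.378 + 0.376 + 0.033 = 0.787
H(X) = -[0.213·log₂(0.213) + 0.787·log₂(0.787)]
  = 0.4752 + 0.2720 = 0.7472 bits

H(Y|X) = Σ_x P(x)·H(Y|X=x):
  X=0: P(X=0) = 0.213, P(Y|X=0) = (104/213, 67/213, 14/71) → H(Y|X=0) = 1.4917
  X=1: P(X=1) = 0.787, P(Y|X=1) = (378/787, 376/787, 33/787) → H(Y|X=1) = 1.2091
H(Y|X) = 0.213·1.4917 + 0.787·1.2091 = 1.2693 bits

H(X,Y) = -Σ_{x,y} P(x,y) log₂ P(x,y). Per-cell terms -P(x,y)·log₂P(x,y):
  X=0: 0.3396, 0.2613, 0.1921
  X=1: 0.5305, 0.5306, 0.1624
Sum of the 6 terms: H(X,Y) = 2.0165 bits

Chain rule check:
  H(X) + H(Y|X) = 0.7472 + 1.2693 = 2.0165 bits
  H(X,Y) = 2.0165 bits
✓ Chain rule verified.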